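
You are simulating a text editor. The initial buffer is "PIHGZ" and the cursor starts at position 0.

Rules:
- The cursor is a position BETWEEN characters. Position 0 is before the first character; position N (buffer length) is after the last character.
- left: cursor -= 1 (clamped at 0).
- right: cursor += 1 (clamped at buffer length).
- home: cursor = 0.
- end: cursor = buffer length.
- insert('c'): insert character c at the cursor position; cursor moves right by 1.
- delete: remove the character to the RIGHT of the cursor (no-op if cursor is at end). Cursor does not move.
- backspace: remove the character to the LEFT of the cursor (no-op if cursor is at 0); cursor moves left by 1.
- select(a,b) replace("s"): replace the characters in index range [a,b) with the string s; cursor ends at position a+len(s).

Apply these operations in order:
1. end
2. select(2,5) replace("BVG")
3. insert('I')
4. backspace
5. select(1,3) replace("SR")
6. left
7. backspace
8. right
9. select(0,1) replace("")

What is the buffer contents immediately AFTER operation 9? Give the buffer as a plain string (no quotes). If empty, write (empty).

After op 1 (end): buf='PIHGZ' cursor=5
After op 2 (select(2,5) replace("BVG")): buf='PIBVG' cursor=5
After op 3 (insert('I')): buf='PIBVGI' cursor=6
After op 4 (backspace): buf='PIBVG' cursor=5
After op 5 (select(1,3) replace("SR")): buf='PSRVG' cursor=3
After op 6 (left): buf='PSRVG' cursor=2
After op 7 (backspace): buf='PRVG' cursor=1
After op 8 (right): buf='PRVG' cursor=2
After op 9 (select(0,1) replace("")): buf='RVG' cursor=0

Answer: RVG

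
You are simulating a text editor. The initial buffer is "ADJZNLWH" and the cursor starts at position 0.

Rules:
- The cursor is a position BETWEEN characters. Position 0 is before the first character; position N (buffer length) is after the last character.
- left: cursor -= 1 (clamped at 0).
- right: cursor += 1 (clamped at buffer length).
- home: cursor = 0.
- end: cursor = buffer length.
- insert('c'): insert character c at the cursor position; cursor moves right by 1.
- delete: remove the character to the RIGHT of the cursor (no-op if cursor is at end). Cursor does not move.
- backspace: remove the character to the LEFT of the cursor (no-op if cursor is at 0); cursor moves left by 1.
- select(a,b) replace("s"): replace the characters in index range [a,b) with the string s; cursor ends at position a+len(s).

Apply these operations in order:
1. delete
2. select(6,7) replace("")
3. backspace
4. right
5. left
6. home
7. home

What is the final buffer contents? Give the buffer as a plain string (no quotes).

After op 1 (delete): buf='DJZNLWH' cursor=0
After op 2 (select(6,7) replace("")): buf='DJZNLW' cursor=6
After op 3 (backspace): buf='DJZNL' cursor=5
After op 4 (right): buf='DJZNL' cursor=5
After op 5 (left): buf='DJZNL' cursor=4
After op 6 (home): buf='DJZNL' cursor=0
After op 7 (home): buf='DJZNL' cursor=0

Answer: DJZNL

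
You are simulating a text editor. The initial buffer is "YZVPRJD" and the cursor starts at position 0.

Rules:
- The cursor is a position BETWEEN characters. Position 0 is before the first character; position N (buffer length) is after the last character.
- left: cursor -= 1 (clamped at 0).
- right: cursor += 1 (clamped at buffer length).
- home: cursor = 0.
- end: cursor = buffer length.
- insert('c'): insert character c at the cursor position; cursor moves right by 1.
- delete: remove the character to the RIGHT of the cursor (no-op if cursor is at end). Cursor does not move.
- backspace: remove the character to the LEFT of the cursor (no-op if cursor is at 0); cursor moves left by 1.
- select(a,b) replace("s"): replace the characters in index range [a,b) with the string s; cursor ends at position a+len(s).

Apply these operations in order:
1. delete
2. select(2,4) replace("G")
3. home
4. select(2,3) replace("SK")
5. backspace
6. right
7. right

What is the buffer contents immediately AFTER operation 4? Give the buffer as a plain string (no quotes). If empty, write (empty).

Answer: ZVSKJD

Derivation:
After op 1 (delete): buf='ZVPRJD' cursor=0
After op 2 (select(2,4) replace("G")): buf='ZVGJD' cursor=3
After op 3 (home): buf='ZVGJD' cursor=0
After op 4 (select(2,3) replace("SK")): buf='ZVSKJD' cursor=4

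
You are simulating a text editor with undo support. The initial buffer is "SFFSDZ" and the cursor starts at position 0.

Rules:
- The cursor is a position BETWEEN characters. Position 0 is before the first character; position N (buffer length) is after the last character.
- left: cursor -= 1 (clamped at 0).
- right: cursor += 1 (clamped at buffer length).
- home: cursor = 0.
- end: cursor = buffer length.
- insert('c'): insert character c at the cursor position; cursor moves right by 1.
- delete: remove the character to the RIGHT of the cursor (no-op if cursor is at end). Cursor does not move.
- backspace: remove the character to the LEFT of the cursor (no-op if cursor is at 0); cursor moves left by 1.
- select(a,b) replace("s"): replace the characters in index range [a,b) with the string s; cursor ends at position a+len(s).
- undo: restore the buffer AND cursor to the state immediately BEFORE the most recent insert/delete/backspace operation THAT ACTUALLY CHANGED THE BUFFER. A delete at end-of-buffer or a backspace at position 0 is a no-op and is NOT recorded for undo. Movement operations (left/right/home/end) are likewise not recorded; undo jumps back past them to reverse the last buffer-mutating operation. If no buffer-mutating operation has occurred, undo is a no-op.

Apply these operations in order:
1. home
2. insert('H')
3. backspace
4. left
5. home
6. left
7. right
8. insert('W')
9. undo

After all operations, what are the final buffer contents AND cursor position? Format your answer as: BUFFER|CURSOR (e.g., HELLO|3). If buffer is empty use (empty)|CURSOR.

After op 1 (home): buf='SFFSDZ' cursor=0
After op 2 (insert('H')): buf='HSFFSDZ' cursor=1
After op 3 (backspace): buf='SFFSDZ' cursor=0
After op 4 (left): buf='SFFSDZ' cursor=0
After op 5 (home): buf='SFFSDZ' cursor=0
After op 6 (left): buf='SFFSDZ' cursor=0
After op 7 (right): buf='SFFSDZ' cursor=1
After op 8 (insert('W')): buf='SWFFSDZ' cursor=2
After op 9 (undo): buf='SFFSDZ' cursor=1

Answer: SFFSDZ|1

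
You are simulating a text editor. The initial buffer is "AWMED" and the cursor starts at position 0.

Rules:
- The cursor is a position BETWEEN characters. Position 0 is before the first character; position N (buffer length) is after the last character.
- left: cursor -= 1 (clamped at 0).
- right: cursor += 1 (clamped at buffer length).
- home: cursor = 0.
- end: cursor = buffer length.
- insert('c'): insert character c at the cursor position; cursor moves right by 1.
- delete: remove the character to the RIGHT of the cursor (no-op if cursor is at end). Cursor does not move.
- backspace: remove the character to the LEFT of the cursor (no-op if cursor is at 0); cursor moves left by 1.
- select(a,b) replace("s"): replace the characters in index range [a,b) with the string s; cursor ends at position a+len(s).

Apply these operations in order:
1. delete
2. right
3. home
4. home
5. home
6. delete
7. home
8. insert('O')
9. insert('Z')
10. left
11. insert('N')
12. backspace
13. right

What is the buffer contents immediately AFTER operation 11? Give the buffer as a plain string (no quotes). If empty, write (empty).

After op 1 (delete): buf='WMED' cursor=0
After op 2 (right): buf='WMED' cursor=1
After op 3 (home): buf='WMED' cursor=0
After op 4 (home): buf='WMED' cursor=0
After op 5 (home): buf='WMED' cursor=0
After op 6 (delete): buf='MED' cursor=0
After op 7 (home): buf='MED' cursor=0
After op 8 (insert('O')): buf='OMED' cursor=1
After op 9 (insert('Z')): buf='OZMED' cursor=2
After op 10 (left): buf='OZMED' cursor=1
After op 11 (insert('N')): buf='ONZMED' cursor=2

Answer: ONZMED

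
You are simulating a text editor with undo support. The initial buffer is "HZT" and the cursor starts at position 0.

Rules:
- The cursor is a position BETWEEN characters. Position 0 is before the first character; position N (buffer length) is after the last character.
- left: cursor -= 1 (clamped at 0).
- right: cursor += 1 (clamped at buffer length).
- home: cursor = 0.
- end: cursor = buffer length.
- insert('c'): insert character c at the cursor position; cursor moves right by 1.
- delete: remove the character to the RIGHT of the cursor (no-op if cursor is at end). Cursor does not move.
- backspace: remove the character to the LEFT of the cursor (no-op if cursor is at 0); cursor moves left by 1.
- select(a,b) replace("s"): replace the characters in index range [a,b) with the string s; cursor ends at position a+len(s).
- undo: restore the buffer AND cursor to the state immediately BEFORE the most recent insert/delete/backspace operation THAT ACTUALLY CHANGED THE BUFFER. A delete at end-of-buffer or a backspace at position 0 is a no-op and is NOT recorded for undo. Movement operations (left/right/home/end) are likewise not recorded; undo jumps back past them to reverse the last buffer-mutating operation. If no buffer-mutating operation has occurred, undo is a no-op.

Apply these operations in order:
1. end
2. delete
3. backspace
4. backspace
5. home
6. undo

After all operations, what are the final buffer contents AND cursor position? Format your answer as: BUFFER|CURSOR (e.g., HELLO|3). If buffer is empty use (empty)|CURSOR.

Answer: HZ|2

Derivation:
After op 1 (end): buf='HZT' cursor=3
After op 2 (delete): buf='HZT' cursor=3
After op 3 (backspace): buf='HZ' cursor=2
After op 4 (backspace): buf='H' cursor=1
After op 5 (home): buf='H' cursor=0
After op 6 (undo): buf='HZ' cursor=2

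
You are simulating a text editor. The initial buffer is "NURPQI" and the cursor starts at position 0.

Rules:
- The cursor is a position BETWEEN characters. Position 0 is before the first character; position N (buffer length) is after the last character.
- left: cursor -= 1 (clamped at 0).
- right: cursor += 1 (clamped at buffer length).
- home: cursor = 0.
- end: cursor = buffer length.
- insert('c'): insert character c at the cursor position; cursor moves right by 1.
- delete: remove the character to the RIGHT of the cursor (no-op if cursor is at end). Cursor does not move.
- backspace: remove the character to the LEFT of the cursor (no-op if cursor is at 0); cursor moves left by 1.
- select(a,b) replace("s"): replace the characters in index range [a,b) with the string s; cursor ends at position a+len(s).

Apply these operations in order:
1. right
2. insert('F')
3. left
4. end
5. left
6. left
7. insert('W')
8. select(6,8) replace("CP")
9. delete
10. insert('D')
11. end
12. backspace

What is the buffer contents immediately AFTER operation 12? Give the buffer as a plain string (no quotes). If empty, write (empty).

Answer: NFURPWCP

Derivation:
After op 1 (right): buf='NURPQI' cursor=1
After op 2 (insert('F')): buf='NFURPQI' cursor=2
After op 3 (left): buf='NFURPQI' cursor=1
After op 4 (end): buf='NFURPQI' cursor=7
After op 5 (left): buf='NFURPQI' cursor=6
After op 6 (left): buf='NFURPQI' cursor=5
After op 7 (insert('W')): buf='NFURPWQI' cursor=6
After op 8 (select(6,8) replace("CP")): buf='NFURPWCP' cursor=8
After op 9 (delete): buf='NFURPWCP' cursor=8
After op 10 (insert('D')): buf='NFURPWCPD' cursor=9
After op 11 (end): buf='NFURPWCPD' cursor=9
After op 12 (backspace): buf='NFURPWCP' cursor=8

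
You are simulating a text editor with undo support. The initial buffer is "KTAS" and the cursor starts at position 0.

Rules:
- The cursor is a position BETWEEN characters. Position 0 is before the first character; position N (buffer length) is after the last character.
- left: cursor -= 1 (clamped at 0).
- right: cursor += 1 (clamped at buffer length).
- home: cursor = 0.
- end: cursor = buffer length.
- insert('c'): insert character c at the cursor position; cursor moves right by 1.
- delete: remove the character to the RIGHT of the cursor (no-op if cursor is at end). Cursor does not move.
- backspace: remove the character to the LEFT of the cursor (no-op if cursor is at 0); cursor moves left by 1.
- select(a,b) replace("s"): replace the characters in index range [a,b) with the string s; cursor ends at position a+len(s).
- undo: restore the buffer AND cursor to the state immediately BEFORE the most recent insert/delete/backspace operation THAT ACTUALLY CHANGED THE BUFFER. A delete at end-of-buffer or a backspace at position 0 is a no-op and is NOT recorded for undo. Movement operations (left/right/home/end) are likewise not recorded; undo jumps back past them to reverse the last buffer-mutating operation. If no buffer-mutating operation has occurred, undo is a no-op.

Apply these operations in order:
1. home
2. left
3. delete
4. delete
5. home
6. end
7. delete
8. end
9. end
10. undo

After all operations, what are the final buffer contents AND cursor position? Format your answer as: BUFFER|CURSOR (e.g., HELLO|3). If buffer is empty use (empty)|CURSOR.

Answer: TAS|0

Derivation:
After op 1 (home): buf='KTAS' cursor=0
After op 2 (left): buf='KTAS' cursor=0
After op 3 (delete): buf='TAS' cursor=0
After op 4 (delete): buf='AS' cursor=0
After op 5 (home): buf='AS' cursor=0
After op 6 (end): buf='AS' cursor=2
After op 7 (delete): buf='AS' cursor=2
After op 8 (end): buf='AS' cursor=2
After op 9 (end): buf='AS' cursor=2
After op 10 (undo): buf='TAS' cursor=0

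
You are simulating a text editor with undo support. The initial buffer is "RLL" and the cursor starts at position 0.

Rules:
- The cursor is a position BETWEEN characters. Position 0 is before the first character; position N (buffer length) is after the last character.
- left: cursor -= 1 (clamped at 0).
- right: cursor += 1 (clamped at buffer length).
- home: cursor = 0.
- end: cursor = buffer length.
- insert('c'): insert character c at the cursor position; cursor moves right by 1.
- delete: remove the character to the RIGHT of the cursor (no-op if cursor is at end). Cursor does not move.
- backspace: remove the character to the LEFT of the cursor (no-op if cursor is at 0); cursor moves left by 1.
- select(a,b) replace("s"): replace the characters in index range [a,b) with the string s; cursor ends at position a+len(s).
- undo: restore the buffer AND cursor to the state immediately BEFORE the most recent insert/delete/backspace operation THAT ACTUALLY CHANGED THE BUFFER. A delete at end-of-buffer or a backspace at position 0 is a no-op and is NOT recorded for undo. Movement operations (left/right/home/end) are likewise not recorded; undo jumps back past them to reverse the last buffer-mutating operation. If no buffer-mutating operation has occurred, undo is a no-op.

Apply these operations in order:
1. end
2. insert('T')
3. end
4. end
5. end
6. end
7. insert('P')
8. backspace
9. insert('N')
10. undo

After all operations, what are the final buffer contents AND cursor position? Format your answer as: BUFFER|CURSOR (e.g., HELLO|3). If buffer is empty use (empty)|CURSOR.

After op 1 (end): buf='RLL' cursor=3
After op 2 (insert('T')): buf='RLLT' cursor=4
After op 3 (end): buf='RLLT' cursor=4
After op 4 (end): buf='RLLT' cursor=4
After op 5 (end): buf='RLLT' cursor=4
After op 6 (end): buf='RLLT' cursor=4
After op 7 (insert('P')): buf='RLLTP' cursor=5
After op 8 (backspace): buf='RLLT' cursor=4
After op 9 (insert('N')): buf='RLLTN' cursor=5
After op 10 (undo): buf='RLLT' cursor=4

Answer: RLLT|4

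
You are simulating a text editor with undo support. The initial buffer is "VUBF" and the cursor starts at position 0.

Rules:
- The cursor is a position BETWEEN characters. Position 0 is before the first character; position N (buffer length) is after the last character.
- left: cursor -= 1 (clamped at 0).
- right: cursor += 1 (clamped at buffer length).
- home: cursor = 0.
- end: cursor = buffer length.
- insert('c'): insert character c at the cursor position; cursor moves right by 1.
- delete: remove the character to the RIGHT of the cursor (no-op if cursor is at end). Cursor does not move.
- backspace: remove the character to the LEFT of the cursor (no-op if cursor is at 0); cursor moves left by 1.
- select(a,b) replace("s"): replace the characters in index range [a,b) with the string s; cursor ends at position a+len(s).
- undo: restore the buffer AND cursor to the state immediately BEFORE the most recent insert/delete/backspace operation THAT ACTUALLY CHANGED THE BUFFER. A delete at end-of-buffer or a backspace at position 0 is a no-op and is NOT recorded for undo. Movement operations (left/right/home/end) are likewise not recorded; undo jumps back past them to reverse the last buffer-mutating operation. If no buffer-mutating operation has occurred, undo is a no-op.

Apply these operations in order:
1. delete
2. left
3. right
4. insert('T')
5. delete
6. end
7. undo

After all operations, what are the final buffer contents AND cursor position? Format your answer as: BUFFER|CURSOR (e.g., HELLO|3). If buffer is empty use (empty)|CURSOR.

Answer: UTBF|2

Derivation:
After op 1 (delete): buf='UBF' cursor=0
After op 2 (left): buf='UBF' cursor=0
After op 3 (right): buf='UBF' cursor=1
After op 4 (insert('T')): buf='UTBF' cursor=2
After op 5 (delete): buf='UTF' cursor=2
After op 6 (end): buf='UTF' cursor=3
After op 7 (undo): buf='UTBF' cursor=2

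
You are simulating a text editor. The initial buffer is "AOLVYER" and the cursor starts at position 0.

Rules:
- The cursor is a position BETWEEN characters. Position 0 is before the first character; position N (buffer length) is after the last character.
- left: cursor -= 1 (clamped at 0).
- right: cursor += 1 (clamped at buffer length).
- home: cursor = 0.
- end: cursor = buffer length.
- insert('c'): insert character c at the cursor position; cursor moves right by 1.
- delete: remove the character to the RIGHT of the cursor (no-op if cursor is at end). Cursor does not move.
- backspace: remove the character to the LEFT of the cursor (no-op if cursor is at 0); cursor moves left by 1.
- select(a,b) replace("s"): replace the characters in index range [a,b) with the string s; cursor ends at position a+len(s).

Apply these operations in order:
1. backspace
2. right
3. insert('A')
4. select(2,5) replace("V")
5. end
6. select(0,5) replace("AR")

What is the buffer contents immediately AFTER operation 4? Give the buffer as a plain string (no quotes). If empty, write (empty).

Answer: AAVYER

Derivation:
After op 1 (backspace): buf='AOLVYER' cursor=0
After op 2 (right): buf='AOLVYER' cursor=1
After op 3 (insert('A')): buf='AAOLVYER' cursor=2
After op 4 (select(2,5) replace("V")): buf='AAVYER' cursor=3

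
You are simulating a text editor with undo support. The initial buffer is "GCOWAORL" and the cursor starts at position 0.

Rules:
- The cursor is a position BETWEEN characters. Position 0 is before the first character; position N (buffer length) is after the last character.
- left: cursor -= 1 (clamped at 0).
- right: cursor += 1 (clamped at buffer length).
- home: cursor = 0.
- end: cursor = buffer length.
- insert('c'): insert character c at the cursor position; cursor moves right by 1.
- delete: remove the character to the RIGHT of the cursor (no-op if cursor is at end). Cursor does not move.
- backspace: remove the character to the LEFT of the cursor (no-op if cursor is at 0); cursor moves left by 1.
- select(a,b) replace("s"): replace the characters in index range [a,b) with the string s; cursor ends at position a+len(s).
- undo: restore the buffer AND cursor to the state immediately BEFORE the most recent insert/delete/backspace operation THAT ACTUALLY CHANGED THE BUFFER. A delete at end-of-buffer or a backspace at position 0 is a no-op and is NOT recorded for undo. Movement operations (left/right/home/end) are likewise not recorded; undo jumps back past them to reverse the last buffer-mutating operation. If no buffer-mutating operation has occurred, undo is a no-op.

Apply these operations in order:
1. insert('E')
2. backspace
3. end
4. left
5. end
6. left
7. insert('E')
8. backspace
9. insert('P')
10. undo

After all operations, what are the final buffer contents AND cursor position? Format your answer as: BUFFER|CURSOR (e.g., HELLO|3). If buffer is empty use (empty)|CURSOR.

After op 1 (insert('E')): buf='EGCOWAORL' cursor=1
After op 2 (backspace): buf='GCOWAORL' cursor=0
After op 3 (end): buf='GCOWAORL' cursor=8
After op 4 (left): buf='GCOWAORL' cursor=7
After op 5 (end): buf='GCOWAORL' cursor=8
After op 6 (left): buf='GCOWAORL' cursor=7
After op 7 (insert('E')): buf='GCOWAOREL' cursor=8
After op 8 (backspace): buf='GCOWAORL' cursor=7
After op 9 (insert('P')): buf='GCOWAORPL' cursor=8
After op 10 (undo): buf='GCOWAORL' cursor=7

Answer: GCOWAORL|7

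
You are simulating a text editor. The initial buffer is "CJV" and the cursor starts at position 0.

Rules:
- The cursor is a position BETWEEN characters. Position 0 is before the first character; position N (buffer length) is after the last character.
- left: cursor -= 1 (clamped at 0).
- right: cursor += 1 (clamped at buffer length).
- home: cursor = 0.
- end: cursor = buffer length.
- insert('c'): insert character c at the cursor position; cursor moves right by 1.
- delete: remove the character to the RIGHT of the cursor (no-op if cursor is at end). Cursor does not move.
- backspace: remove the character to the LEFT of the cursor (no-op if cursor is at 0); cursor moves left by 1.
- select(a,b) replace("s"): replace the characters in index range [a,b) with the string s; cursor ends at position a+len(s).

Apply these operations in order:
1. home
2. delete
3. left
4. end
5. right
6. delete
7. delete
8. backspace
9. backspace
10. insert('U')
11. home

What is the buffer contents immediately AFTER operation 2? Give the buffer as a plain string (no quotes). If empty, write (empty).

Answer: JV

Derivation:
After op 1 (home): buf='CJV' cursor=0
After op 2 (delete): buf='JV' cursor=0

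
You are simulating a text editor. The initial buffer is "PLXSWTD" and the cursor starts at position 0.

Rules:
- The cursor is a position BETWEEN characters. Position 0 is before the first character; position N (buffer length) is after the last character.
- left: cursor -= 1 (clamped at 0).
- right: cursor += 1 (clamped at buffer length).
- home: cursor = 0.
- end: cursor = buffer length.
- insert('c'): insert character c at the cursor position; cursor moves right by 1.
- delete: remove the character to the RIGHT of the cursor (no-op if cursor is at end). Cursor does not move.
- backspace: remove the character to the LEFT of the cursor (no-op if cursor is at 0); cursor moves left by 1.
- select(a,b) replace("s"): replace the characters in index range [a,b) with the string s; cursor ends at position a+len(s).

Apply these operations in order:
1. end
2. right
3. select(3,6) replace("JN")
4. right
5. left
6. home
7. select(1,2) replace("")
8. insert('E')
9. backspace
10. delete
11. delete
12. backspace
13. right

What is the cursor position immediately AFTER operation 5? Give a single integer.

After op 1 (end): buf='PLXSWTD' cursor=7
After op 2 (right): buf='PLXSWTD' cursor=7
After op 3 (select(3,6) replace("JN")): buf='PLXJND' cursor=5
After op 4 (right): buf='PLXJND' cursor=6
After op 5 (left): buf='PLXJND' cursor=5

Answer: 5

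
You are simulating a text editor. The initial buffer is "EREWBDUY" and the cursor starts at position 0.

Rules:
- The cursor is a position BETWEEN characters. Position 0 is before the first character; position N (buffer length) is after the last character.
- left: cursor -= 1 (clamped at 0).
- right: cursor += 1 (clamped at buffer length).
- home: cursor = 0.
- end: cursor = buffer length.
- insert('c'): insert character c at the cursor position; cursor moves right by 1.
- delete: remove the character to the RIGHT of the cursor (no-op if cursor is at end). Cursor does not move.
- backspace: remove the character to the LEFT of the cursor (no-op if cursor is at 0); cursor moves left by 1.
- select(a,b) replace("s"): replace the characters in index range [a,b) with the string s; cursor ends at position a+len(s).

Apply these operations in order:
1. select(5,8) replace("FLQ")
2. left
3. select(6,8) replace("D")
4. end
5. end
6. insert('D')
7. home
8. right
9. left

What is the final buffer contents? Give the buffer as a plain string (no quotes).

Answer: EREWBFDD

Derivation:
After op 1 (select(5,8) replace("FLQ")): buf='EREWBFLQ' cursor=8
After op 2 (left): buf='EREWBFLQ' cursor=7
After op 3 (select(6,8) replace("D")): buf='EREWBFD' cursor=7
After op 4 (end): buf='EREWBFD' cursor=7
After op 5 (end): buf='EREWBFD' cursor=7
After op 6 (insert('D')): buf='EREWBFDD' cursor=8
After op 7 (home): buf='EREWBFDD' cursor=0
After op 8 (right): buf='EREWBFDD' cursor=1
After op 9 (left): buf='EREWBFDD' cursor=0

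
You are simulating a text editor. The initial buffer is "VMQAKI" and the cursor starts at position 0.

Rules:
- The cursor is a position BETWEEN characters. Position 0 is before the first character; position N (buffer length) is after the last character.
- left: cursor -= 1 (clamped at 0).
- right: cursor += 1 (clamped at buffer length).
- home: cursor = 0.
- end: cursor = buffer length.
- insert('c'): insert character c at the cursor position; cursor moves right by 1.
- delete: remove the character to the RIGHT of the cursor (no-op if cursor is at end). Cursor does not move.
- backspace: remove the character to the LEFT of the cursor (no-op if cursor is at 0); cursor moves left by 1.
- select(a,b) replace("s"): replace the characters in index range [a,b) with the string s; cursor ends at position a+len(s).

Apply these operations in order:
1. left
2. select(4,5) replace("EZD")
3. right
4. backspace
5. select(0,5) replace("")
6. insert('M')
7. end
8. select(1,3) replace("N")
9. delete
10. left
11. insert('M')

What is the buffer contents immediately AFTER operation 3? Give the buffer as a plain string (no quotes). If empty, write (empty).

After op 1 (left): buf='VMQAKI' cursor=0
After op 2 (select(4,5) replace("EZD")): buf='VMQAEZDI' cursor=7
After op 3 (right): buf='VMQAEZDI' cursor=8

Answer: VMQAEZDI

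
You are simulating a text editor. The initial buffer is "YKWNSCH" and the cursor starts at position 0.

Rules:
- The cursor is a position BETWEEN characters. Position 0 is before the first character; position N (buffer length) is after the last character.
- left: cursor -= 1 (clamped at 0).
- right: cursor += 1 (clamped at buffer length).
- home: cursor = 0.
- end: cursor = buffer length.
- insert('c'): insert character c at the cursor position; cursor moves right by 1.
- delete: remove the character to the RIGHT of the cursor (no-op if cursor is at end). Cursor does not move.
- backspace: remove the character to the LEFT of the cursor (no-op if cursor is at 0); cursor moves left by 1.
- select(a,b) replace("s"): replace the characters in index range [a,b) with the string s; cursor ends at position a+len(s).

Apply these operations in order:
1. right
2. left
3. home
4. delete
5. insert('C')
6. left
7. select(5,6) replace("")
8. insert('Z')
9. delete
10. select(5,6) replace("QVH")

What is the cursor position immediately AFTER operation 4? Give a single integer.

After op 1 (right): buf='YKWNSCH' cursor=1
After op 2 (left): buf='YKWNSCH' cursor=0
After op 3 (home): buf='YKWNSCH' cursor=0
After op 4 (delete): buf='KWNSCH' cursor=0

Answer: 0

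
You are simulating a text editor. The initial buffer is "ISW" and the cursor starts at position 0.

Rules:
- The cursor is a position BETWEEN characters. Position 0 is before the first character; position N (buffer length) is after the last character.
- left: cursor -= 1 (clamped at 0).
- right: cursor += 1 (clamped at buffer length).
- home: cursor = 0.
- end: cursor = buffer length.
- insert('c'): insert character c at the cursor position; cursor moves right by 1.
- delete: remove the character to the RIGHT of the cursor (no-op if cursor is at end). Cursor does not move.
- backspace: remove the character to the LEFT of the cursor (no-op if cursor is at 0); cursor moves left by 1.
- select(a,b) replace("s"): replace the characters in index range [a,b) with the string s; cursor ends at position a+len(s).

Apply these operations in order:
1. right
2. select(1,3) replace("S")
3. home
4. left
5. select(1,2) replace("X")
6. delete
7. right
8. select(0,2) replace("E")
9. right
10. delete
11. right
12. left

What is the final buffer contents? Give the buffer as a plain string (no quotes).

After op 1 (right): buf='ISW' cursor=1
After op 2 (select(1,3) replace("S")): buf='IS' cursor=2
After op 3 (home): buf='IS' cursor=0
After op 4 (left): buf='IS' cursor=0
After op 5 (select(1,2) replace("X")): buf='IX' cursor=2
After op 6 (delete): buf='IX' cursor=2
After op 7 (right): buf='IX' cursor=2
After op 8 (select(0,2) replace("E")): buf='E' cursor=1
After op 9 (right): buf='E' cursor=1
After op 10 (delete): buf='E' cursor=1
After op 11 (right): buf='E' cursor=1
After op 12 (left): buf='E' cursor=0

Answer: E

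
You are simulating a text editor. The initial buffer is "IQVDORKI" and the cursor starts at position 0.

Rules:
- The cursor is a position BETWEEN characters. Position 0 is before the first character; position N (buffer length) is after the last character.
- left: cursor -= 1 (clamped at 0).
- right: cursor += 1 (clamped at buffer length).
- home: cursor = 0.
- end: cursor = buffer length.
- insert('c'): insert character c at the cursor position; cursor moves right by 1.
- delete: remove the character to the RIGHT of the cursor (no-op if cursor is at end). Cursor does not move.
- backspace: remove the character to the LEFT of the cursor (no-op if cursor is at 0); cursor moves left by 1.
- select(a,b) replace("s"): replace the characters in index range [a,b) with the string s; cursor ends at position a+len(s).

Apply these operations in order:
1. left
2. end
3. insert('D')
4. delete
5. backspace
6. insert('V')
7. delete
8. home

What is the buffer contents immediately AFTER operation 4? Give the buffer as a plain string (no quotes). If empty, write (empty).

Answer: IQVDORKID

Derivation:
After op 1 (left): buf='IQVDORKI' cursor=0
After op 2 (end): buf='IQVDORKI' cursor=8
After op 3 (insert('D')): buf='IQVDORKID' cursor=9
After op 4 (delete): buf='IQVDORKID' cursor=9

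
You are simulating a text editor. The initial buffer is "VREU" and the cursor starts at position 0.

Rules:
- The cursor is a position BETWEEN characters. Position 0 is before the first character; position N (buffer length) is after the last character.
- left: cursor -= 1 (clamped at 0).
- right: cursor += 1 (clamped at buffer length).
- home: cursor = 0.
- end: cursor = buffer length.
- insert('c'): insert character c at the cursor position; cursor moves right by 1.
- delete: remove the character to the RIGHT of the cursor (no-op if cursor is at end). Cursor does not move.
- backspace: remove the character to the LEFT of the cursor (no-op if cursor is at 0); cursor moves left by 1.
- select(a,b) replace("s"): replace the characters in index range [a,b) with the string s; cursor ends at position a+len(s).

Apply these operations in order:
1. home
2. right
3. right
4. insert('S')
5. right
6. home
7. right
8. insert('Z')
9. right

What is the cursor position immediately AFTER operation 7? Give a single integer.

After op 1 (home): buf='VREU' cursor=0
After op 2 (right): buf='VREU' cursor=1
After op 3 (right): buf='VREU' cursor=2
After op 4 (insert('S')): buf='VRSEU' cursor=3
After op 5 (right): buf='VRSEU' cursor=4
After op 6 (home): buf='VRSEU' cursor=0
After op 7 (right): buf='VRSEU' cursor=1

Answer: 1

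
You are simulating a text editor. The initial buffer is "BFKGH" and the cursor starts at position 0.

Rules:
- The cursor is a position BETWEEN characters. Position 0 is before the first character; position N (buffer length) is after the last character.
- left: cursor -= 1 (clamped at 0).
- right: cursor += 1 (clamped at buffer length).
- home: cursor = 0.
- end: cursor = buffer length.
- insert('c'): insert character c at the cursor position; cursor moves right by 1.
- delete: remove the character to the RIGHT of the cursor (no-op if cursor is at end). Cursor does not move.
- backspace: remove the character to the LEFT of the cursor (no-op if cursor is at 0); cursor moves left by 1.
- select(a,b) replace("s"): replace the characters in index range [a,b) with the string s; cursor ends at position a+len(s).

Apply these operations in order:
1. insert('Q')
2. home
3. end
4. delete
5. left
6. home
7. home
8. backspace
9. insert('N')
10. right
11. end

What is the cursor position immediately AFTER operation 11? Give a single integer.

Answer: 7

Derivation:
After op 1 (insert('Q')): buf='QBFKGH' cursor=1
After op 2 (home): buf='QBFKGH' cursor=0
After op 3 (end): buf='QBFKGH' cursor=6
After op 4 (delete): buf='QBFKGH' cursor=6
After op 5 (left): buf='QBFKGH' cursor=5
After op 6 (home): buf='QBFKGH' cursor=0
After op 7 (home): buf='QBFKGH' cursor=0
After op 8 (backspace): buf='QBFKGH' cursor=0
After op 9 (insert('N')): buf='NQBFKGH' cursor=1
After op 10 (right): buf='NQBFKGH' cursor=2
After op 11 (end): buf='NQBFKGH' cursor=7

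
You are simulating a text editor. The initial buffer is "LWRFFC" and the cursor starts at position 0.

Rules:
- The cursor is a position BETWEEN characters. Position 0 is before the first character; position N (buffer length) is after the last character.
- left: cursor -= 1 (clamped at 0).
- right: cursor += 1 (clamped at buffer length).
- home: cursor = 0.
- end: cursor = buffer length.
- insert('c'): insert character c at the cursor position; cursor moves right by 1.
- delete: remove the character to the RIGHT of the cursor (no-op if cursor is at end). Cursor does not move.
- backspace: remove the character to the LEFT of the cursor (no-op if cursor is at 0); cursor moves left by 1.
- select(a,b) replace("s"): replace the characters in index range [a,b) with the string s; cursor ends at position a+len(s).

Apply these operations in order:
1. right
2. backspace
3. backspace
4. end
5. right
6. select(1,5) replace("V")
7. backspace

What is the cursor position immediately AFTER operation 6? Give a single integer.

Answer: 2

Derivation:
After op 1 (right): buf='LWRFFC' cursor=1
After op 2 (backspace): buf='WRFFC' cursor=0
After op 3 (backspace): buf='WRFFC' cursor=0
After op 4 (end): buf='WRFFC' cursor=5
After op 5 (right): buf='WRFFC' cursor=5
After op 6 (select(1,5) replace("V")): buf='WV' cursor=2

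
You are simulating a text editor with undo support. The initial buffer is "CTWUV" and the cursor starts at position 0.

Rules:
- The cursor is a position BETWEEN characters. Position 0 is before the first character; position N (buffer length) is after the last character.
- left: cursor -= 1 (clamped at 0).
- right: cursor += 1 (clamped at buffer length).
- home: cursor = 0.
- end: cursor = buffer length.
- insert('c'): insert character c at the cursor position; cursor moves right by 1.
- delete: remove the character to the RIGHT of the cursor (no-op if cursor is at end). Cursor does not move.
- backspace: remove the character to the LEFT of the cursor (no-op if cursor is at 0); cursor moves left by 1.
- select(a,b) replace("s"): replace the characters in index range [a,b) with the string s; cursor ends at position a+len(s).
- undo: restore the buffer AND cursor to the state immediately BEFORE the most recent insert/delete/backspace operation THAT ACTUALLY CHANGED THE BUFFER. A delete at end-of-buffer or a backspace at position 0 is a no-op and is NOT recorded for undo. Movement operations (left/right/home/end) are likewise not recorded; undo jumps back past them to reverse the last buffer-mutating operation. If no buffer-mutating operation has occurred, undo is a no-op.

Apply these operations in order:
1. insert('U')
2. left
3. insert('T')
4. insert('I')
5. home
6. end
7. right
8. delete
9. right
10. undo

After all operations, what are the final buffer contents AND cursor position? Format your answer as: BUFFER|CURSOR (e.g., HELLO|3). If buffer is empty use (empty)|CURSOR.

After op 1 (insert('U')): buf='UCTWUV' cursor=1
After op 2 (left): buf='UCTWUV' cursor=0
After op 3 (insert('T')): buf='TUCTWUV' cursor=1
After op 4 (insert('I')): buf='TIUCTWUV' cursor=2
After op 5 (home): buf='TIUCTWUV' cursor=0
After op 6 (end): buf='TIUCTWUV' cursor=8
After op 7 (right): buf='TIUCTWUV' cursor=8
After op 8 (delete): buf='TIUCTWUV' cursor=8
After op 9 (right): buf='TIUCTWUV' cursor=8
After op 10 (undo): buf='TUCTWUV' cursor=1

Answer: TUCTWUV|1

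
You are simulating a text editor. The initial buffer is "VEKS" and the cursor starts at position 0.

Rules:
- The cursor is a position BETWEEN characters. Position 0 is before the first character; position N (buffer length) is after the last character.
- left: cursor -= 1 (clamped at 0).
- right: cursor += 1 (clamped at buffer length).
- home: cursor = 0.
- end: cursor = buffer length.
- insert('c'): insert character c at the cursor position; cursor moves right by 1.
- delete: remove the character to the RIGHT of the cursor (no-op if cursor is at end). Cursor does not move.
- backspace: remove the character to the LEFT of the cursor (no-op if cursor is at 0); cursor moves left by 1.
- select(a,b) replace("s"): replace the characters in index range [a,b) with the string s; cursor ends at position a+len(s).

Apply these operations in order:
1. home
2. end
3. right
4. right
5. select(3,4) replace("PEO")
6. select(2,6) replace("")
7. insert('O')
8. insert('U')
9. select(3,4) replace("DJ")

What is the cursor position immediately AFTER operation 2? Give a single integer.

After op 1 (home): buf='VEKS' cursor=0
After op 2 (end): buf='VEKS' cursor=4

Answer: 4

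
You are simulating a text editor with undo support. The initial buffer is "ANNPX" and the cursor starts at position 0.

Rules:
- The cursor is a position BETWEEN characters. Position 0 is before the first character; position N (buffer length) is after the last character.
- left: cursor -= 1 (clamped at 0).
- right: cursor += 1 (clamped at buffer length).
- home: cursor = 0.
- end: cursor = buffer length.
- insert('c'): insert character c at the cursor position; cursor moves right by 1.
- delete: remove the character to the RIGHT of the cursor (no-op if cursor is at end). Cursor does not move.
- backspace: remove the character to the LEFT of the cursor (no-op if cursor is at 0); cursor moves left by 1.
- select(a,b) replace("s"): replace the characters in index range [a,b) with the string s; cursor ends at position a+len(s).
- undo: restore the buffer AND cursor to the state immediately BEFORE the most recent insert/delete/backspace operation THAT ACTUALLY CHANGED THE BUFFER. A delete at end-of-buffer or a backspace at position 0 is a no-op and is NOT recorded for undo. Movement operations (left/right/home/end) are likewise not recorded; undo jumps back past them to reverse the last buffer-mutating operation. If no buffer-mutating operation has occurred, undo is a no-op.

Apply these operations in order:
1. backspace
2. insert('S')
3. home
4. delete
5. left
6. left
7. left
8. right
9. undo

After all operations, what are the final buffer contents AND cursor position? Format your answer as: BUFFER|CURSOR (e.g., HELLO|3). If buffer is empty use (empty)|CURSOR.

Answer: SANNPX|0

Derivation:
After op 1 (backspace): buf='ANNPX' cursor=0
After op 2 (insert('S')): buf='SANNPX' cursor=1
After op 3 (home): buf='SANNPX' cursor=0
After op 4 (delete): buf='ANNPX' cursor=0
After op 5 (left): buf='ANNPX' cursor=0
After op 6 (left): buf='ANNPX' cursor=0
After op 7 (left): buf='ANNPX' cursor=0
After op 8 (right): buf='ANNPX' cursor=1
After op 9 (undo): buf='SANNPX' cursor=0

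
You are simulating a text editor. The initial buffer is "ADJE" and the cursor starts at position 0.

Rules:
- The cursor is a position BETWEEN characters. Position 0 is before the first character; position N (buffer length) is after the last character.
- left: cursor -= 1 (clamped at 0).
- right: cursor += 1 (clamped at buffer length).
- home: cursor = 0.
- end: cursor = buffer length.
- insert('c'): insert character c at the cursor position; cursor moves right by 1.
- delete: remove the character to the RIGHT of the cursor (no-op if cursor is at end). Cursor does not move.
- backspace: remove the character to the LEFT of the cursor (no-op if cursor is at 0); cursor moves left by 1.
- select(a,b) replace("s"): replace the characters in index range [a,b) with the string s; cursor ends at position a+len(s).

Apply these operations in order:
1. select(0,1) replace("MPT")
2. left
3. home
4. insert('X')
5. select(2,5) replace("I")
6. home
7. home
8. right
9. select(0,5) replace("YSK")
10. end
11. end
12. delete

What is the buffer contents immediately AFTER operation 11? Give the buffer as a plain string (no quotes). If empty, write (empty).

After op 1 (select(0,1) replace("MPT")): buf='MPTDJE' cursor=3
After op 2 (left): buf='MPTDJE' cursor=2
After op 3 (home): buf='MPTDJE' cursor=0
After op 4 (insert('X')): buf='XMPTDJE' cursor=1
After op 5 (select(2,5) replace("I")): buf='XMIJE' cursor=3
After op 6 (home): buf='XMIJE' cursor=0
After op 7 (home): buf='XMIJE' cursor=0
After op 8 (right): buf='XMIJE' cursor=1
After op 9 (select(0,5) replace("YSK")): buf='YSK' cursor=3
After op 10 (end): buf='YSK' cursor=3
After op 11 (end): buf='YSK' cursor=3

Answer: YSK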